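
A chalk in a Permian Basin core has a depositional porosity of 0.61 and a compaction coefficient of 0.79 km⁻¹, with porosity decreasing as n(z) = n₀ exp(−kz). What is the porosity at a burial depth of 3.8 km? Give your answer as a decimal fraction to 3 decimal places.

0.030

n = n₀·exp(−k·z) = 0.61 × exp(−0.79 × 3.8) = 0.61 × exp(−3.002)
  = 0.61 × 0.0497 = 0.0303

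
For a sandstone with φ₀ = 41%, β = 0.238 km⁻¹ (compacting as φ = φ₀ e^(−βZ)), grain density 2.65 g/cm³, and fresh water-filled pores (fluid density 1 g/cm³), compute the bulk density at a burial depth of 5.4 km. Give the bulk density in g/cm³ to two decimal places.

2.46 g/cm³

Porosity at depth: φ = 0.41·exp(−0.238×5.4) = 0.41×0.2766 = 0.1134
Bulk density: ρ_b = (1−φ)ρ_g + φ·ρ_f = 0.8866×2.65 + 0.1134×1
       = 2.349 + 0.113 = 2.463 g/cm³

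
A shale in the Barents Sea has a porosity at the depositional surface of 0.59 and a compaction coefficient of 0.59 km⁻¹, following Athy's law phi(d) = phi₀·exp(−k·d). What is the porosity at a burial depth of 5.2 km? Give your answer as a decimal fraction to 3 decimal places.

phi = phi₀·exp(−k·d) = 0.59 × exp(−0.59 × 5.2) = 0.59 × exp(−3.068)
  = 0.59 × 0.0465 = 0.0274

0.027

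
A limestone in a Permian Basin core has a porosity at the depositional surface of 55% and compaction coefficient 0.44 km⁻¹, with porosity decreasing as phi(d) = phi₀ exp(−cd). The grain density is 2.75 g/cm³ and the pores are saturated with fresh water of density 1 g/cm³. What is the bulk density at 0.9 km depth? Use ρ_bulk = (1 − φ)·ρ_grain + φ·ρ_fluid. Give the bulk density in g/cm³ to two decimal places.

2.10 g/cm³

Porosity at depth: phi = 0.55·exp(−0.44×0.9) = 0.55×0.6730 = 0.3702
Bulk density: ρ_b = (1−phi)ρ_g + phi·ρ_f = 0.6298×2.75 + 0.3702×1
       = 1.732 + 0.370 = 2.102 g/cm³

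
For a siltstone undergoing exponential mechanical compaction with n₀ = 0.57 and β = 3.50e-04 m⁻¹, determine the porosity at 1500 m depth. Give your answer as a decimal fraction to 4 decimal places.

Working in km (1 km = 1000 m; β in km⁻¹ = β in m⁻¹ × 1000):
n = n₀·exp(−β·Z) = 0.57 × exp(−0.35 × 1.5) = 0.57 × exp(−0.525)
  = 0.57 × 0.5916 = 0.3372

0.3372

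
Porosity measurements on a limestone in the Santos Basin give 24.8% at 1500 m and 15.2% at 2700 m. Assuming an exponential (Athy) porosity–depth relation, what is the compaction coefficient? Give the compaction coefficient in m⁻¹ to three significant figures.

0.000408 m⁻¹

Working in km (1 km = 1000 m; c in km⁻¹ = c in m⁻¹ × 1000):
Athy: φ(z) = φ₀ e^(−cz) ⇒ φ₁/φ₂ = e^{c(z₂−z₁)} ⇒ c = ln(φ₁/φ₂)/(z₂−z₁)
c = ln(0.248/0.152) / (2.7 − 1.5) = ln(1.632) / 1.2 = 0.4895 / 1.2 = 0.408 km⁻¹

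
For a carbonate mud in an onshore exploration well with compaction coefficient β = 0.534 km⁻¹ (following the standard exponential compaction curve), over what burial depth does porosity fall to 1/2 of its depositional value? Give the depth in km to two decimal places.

phi/phi₀ = 1/2 ⇒ exp(−β·Z) = 1/2 ⇒ Z = ln(2) / β
Z = 0.6931 / 0.534 = 1.298 km

1.30 km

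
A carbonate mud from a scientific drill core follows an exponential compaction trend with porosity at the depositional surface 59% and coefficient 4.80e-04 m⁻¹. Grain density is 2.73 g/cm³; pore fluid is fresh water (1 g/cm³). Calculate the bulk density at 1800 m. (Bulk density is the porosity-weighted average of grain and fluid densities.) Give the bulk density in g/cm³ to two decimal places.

2.30 g/cm³

Working in km (1 km = 1000 m; k in km⁻¹ = k in m⁻¹ × 1000):
Porosity at depth: phi = 0.59·exp(−0.48×1.8) = 0.59×0.4215 = 0.2487
Bulk density: ρ_b = (1−phi)ρ_g + phi·ρ_f = 0.7513×2.73 + 0.2487×1
       = 2.051 + 0.249 = 2.300 g/cm³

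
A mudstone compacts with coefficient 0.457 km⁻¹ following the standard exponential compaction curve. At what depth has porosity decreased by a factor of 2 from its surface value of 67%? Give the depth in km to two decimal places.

phi/phi₀ = 1/2 ⇒ exp(−k·Z) = 1/2 ⇒ Z = ln(2) / k
Z = 0.6931 / 0.457 = 1.517 km

1.52 km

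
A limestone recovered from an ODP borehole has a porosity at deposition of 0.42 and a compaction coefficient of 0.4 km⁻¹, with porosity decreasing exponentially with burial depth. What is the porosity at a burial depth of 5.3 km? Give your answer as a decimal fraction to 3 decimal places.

n = n₀·exp(−c·d) = 0.42 × exp(−0.4 × 5.3) = 0.42 × exp(−2.12)
  = 0.42 × 0.1200 = 0.0504

0.050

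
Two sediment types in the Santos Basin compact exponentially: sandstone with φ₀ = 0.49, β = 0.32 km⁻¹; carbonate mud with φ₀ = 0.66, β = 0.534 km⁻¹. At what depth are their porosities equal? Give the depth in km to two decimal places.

1.39 km

Set φ₀ₐ e^(−βₐd) = φ₀ᵦ e^(−βᵦd) ⇒ ln(φ₀ₐ/φ₀ᵦ) = (βₐ − βᵦ)·d
d = ln(0.49/0.66) / (0.32 − 0.534) = -0.2978 / -0.214 = 1.392 km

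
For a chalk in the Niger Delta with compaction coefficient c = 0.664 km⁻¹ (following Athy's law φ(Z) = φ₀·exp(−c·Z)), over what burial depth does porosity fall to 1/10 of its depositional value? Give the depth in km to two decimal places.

3.47 km

φ/φ₀ = 1/10 ⇒ exp(−c·Z) = 1/10 ⇒ Z = ln(10) / c
Z = 2.3026 / 0.664 = 3.468 km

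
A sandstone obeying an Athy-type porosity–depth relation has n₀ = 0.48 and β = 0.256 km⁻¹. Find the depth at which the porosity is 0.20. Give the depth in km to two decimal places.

3.42 km

Invert Athy's law: d = ln(n₀/n) / β
d = ln(0.48/0.2) / 0.256 = ln(2.4) / 0.256 = 0.8755 / 0.256 = 3.420 km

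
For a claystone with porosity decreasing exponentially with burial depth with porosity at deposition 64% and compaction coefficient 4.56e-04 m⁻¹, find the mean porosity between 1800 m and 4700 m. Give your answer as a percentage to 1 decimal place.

15.6%

Working in km (1 km = 1000 m; c in km⁻¹ = c in m⁻¹ × 1000):
⟨phi⟩ = (1/(Z₂−Z₁)) ∫ phi₀ e^(−cZ) dZ = phi₀·(e^(−c·Z₁) − e^(−c·Z₂)) / (c·(Z₂−Z₁))
e^(−0.456×1.8) = 0.4401; e^(−0.456×4.7) = 0.1173
⟨phi⟩ = 0.64 × (0.4401 − 0.1173) / (0.456 × 2.9) = 0.64 × 0.2441 = 0.1562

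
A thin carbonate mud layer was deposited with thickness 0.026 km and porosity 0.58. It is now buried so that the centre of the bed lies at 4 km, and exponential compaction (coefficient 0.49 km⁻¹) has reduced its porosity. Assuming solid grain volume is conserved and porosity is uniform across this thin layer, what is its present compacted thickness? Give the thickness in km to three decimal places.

0.012 km

Porosity at 4 km: n = 0.58·exp(−0.49×4) = 0.0817
Solid-volume conservation: h(1−n) = h₀(1−n₀) ⇒ h = h₀·(1−n₀)/(1−n)
h = 0.026 × (1 − 0.58)/(1 − 0.0817) = 0.026 × 0.4574 = 0.0119 km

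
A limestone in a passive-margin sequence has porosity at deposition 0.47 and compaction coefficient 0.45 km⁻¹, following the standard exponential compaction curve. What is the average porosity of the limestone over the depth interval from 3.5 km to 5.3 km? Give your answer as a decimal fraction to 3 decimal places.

⟨φ⟩ = (1/(Z₂−Z₁)) ∫ φ₀ e^(−βZ) dZ = φ₀·(e^(−β·Z₁) − e^(−β·Z₂)) / (β·(Z₂−Z₁))
e^(−0.45×3.5) = 0.2070; e^(−0.45×5.3) = 0.0921
⟨φ⟩ = 0.47 × (0.2070 − 0.0921) / (0.45 × 1.8) = 0.47 × 0.1419 = 0.0667

0.067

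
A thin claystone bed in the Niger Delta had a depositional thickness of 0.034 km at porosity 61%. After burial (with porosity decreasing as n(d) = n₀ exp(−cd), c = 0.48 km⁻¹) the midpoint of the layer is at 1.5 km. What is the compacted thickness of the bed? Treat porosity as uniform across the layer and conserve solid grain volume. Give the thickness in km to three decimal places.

Porosity at 1.5 km: n = 0.61·exp(−0.48×1.5) = 0.2969
Solid-volume conservation: h(1−n) = h₀(1−n₀) ⇒ h = h₀·(1−n₀)/(1−n)
h = 0.034 × (1 − 0.61)/(1 − 0.2969) = 0.034 × 0.5547 = 0.0189 km

0.019 km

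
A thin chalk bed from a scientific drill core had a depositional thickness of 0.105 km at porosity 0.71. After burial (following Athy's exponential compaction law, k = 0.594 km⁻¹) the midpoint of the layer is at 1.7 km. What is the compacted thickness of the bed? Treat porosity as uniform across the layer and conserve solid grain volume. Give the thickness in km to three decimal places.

0.041 km

Porosity at 1.7 km: phi = 0.71·exp(−0.594×1.7) = 0.2586
Solid-volume conservation: h(1−phi) = h₀(1−phi₀) ⇒ h = h₀·(1−phi₀)/(1−phi)
h = 0.105 × (1 − 0.71)/(1 − 0.2586) = 0.105 × 0.3912 = 0.0411 km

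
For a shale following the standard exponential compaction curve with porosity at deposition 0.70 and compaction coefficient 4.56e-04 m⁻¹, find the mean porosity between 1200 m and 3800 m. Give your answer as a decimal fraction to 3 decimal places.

0.237

Working in km (1 km = 1000 m; β in km⁻¹ = β in m⁻¹ × 1000):
⟨n⟩ = (1/(Z₂−Z₁)) ∫ n₀ e^(−βZ) dZ = n₀·(e^(−β·Z₁) − e^(−β·Z₂)) / (β·(Z₂−Z₁))
e^(−0.456×1.2) = 0.5786; e^(−0.456×3.8) = 0.1768
⟨n⟩ = 0.7 × (0.5786 − 0.1768) / (0.456 × 2.6) = 0.7 × 0.3389 = 0.2372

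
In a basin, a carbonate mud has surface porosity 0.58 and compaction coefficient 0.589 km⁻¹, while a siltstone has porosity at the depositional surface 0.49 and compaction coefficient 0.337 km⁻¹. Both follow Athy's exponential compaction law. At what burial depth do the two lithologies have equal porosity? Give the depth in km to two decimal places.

0.67 km

Set n₀ₐ e^(−βₐd) = n₀ᵦ e^(−βᵦd) ⇒ ln(n₀ₐ/n₀ᵦ) = (βₐ − βᵦ)·d
d = ln(0.58/0.49) / (0.589 − 0.337) = 0.1686 / 0.252 = 0.669 km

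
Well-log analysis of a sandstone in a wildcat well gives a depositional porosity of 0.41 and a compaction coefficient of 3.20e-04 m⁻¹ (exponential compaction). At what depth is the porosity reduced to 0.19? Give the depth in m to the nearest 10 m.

2400 m

Working in km (1 km = 1000 m; β in km⁻¹ = β in m⁻¹ × 1000):
Invert Athy's law: z = ln(φ₀/φ) / β
z = ln(0.41/0.19) / 0.32 = ln(2.158) / 0.32 = 0.7691 / 0.32 = 2.404 km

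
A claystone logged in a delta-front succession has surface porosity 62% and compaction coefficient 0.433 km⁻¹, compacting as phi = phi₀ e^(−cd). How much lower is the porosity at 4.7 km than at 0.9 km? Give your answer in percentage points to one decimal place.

phi(0.9) = 0.62·e^(−0.433×0.9) = 0.4199
phi(4.7) = 0.62·e^(−0.433×4.7) = 0.0810
Δphi = 0.4199 − 0.0810 = 0.3389

33.9 percentage points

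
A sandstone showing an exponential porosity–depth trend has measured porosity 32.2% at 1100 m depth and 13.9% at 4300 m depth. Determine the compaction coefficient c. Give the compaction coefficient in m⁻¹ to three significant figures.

Working in km (1 km = 1000 m; c in km⁻¹ = c in m⁻¹ × 1000):
Athy: n(d) = n₀ e^(−cd) ⇒ n₁/n₂ = e^{c(d₂−d₁)} ⇒ c = ln(n₁/n₂)/(d₂−d₁)
c = ln(0.322/0.139) / (4.3 − 1.1) = ln(2.317) / 3.2 = 0.8401 / 3.2 = 0.2625 km⁻¹

0.000263 m⁻¹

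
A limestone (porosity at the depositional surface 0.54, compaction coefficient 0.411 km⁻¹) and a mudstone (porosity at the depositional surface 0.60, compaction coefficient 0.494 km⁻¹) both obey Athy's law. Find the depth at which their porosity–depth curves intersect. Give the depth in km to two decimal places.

1.27 km

Set n₀ₐ e^(−cₐZ) = n₀ᵦ e^(−cᵦZ) ⇒ ln(n₀ₐ/n₀ᵦ) = (cₐ − cᵦ)·Z
Z = ln(0.54/0.6) / (0.411 − 0.494) = -0.1054 / -0.083 = 1.269 km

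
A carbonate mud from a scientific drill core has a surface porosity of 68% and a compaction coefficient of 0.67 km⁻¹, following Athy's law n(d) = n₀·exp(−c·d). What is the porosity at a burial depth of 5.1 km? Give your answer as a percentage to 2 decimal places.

2.23%

n = n₀·exp(−c·d) = 0.68 × exp(−0.67 × 5.1) = 0.68 × exp(−3.417)
  = 0.68 × 0.0328 = 0.0223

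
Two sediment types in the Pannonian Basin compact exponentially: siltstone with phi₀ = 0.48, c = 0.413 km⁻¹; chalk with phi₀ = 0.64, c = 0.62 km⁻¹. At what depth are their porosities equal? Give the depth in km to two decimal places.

1.39 km

Set phi₀ₐ e^(−cₐZ) = phi₀ᵦ e^(−cᵦZ) ⇒ ln(phi₀ₐ/phi₀ᵦ) = (cₐ − cᵦ)·Z
Z = ln(0.48/0.64) / (0.413 − 0.62) = -0.2877 / -0.207 = 1.390 km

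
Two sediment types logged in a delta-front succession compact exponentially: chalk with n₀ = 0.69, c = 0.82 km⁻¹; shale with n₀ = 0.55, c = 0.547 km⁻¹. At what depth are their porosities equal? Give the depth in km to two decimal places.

0.83 km

Set n₀ₐ e^(−cₐz) = n₀ᵦ e^(−cᵦz) ⇒ ln(n₀ₐ/n₀ᵦ) = (cₐ − cᵦ)·z
z = ln(0.69/0.55) / (0.82 − 0.547) = 0.2268 / 0.273 = 0.831 km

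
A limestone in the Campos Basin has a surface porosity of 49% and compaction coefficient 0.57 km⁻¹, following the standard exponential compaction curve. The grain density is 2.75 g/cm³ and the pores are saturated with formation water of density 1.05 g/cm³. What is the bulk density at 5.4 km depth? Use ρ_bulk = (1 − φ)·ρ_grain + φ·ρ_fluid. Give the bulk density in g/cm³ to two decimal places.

Porosity at depth: φ = 0.49·exp(−0.57×5.4) = 0.49×0.0461 = 0.0226
Bulk density: ρ_b = (1−φ)ρ_g + φ·ρ_f = 0.9774×2.75 + 0.0226×1.05
       = 2.688 + 0.024 = 2.712 g/cm³

2.71 g/cm³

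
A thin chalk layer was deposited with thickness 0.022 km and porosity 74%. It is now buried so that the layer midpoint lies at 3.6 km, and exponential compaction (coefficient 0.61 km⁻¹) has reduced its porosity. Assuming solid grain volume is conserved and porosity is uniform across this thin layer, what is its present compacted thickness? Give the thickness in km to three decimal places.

0.006 km

Porosity at 3.6 km: phi = 0.74·exp(−0.61×3.6) = 0.0823
Solid-volume conservation: h(1−phi) = h₀(1−phi₀) ⇒ h = h₀·(1−phi₀)/(1−phi)
h = 0.022 × (1 − 0.74)/(1 − 0.0823) = 0.022 × 0.2833 = 0.0062 km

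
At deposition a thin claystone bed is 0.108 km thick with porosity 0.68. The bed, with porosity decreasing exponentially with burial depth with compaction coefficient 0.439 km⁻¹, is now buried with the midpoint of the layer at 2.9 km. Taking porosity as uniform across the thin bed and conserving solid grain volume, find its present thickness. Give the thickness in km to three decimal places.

0.043 km

Porosity at 2.9 km: phi = 0.68·exp(−0.439×2.9) = 0.1904
Solid-volume conservation: h(1−phi) = h₀(1−phi₀) ⇒ h = h₀·(1−phi₀)/(1−phi)
h = 0.108 × (1 − 0.68)/(1 − 0.1904) = 0.108 × 0.3952 = 0.0427 km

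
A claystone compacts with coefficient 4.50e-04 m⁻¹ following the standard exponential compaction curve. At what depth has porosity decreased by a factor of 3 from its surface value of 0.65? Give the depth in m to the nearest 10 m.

Working in km (1 km = 1000 m; k in km⁻¹ = k in m⁻¹ × 1000):
phi/phi₀ = 1/3 ⇒ exp(−k·d) = 1/3 ⇒ d = ln(3) / k
d = 1.0986 / 0.45 = 2.441 km

2440 m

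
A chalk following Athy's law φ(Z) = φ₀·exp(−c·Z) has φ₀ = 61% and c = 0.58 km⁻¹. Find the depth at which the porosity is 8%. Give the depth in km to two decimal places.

3.50 km

Invert Athy's law: Z = ln(φ₀/φ) / c
Z = ln(0.61/0.08) / 0.58 = ln(7.625) / 0.58 = 2.0314 / 0.58 = 3.502 km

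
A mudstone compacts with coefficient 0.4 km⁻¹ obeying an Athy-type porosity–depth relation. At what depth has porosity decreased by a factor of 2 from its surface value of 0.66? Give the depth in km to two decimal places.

1.73 km

n/n₀ = 1/2 ⇒ exp(−β·d) = 1/2 ⇒ d = ln(2) / β
d = 0.6931 / 0.4 = 1.733 km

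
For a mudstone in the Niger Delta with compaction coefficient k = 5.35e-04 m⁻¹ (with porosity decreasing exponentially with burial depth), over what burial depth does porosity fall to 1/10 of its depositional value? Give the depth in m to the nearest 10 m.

4300 m

Working in km (1 km = 1000 m; k in km⁻¹ = k in m⁻¹ × 1000):
phi/phi₀ = 1/10 ⇒ exp(−k·d) = 1/10 ⇒ d = ln(10) / k
d = 2.3026 / 0.535 = 4.304 km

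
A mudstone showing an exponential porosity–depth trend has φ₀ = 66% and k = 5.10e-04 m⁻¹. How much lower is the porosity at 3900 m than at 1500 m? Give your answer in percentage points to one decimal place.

Working in km (1 km = 1000 m; k in km⁻¹ = k in m⁻¹ × 1000):
φ(1.5) = 0.66·e^(−0.51×1.5) = 0.3071
φ(3.9) = 0.66·e^(−0.51×3.9) = 0.0903
Δφ = 0.3071 − 0.0903 = 0.2168

21.7 percentage points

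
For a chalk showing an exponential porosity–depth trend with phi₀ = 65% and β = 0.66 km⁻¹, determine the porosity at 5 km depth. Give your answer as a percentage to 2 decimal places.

2.40%

phi = phi₀·exp(−β·Z) = 0.65 × exp(−0.66 × 5) = 0.65 × exp(−3.3)
  = 0.65 × 0.0369 = 0.0240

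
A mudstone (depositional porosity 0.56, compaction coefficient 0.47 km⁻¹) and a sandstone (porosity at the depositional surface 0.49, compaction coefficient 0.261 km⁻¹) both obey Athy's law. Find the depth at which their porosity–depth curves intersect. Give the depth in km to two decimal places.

0.64 km

Set phi₀ₐ e^(−kₐZ) = phi₀ᵦ e^(−kᵦZ) ⇒ ln(phi₀ₐ/phi₀ᵦ) = (kₐ − kᵦ)·Z
Z = ln(0.56/0.49) / (0.47 − 0.261) = 0.1335 / 0.209 = 0.639 km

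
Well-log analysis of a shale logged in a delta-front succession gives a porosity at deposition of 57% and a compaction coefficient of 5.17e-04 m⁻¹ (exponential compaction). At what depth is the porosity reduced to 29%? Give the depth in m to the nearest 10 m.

1310 m

Working in km (1 km = 1000 m; k in km⁻¹ = k in m⁻¹ × 1000):
Invert Athy's law: z = ln(phi₀/phi) / k
z = ln(0.57/0.29) / 0.517 = ln(1.966) / 0.517 = 0.6758 / 0.517 = 1.307 km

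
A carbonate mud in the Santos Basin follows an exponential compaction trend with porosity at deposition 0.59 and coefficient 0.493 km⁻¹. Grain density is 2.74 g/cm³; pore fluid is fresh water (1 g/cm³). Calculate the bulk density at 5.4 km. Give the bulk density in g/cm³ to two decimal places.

2.67 g/cm³

Porosity at depth: phi = 0.59·exp(−0.493×5.4) = 0.59×0.0698 = 0.0412
Bulk density: ρ_b = (1−phi)ρ_g + phi·ρ_f = 0.9588×2.74 + 0.0412×1
       = 2.627 + 0.041 = 2.668 g/cm³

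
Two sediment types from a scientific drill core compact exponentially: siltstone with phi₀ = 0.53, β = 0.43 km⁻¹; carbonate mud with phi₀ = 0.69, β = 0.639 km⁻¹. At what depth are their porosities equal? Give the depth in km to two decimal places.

Set phi₀ₐ e^(−βₐZ) = phi₀ᵦ e^(−βᵦZ) ⇒ ln(phi₀ₐ/phi₀ᵦ) = (βₐ − βᵦ)·Z
Z = ln(0.53/0.69) / (0.43 − 0.639) = -0.2638 / -0.209 = 1.262 km

1.26 km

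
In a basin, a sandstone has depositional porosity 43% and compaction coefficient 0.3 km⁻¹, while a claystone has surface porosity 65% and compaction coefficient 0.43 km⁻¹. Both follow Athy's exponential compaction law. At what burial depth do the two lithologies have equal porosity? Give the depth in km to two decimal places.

Set phi₀ₐ e^(−cₐz) = phi₀ᵦ e^(−cᵦz) ⇒ ln(phi₀ₐ/phi₀ᵦ) = (cₐ − cᵦ)·z
z = ln(0.43/0.65) / (0.3 − 0.43) = -0.4132 / -0.13 = 3.178 km

3.18 km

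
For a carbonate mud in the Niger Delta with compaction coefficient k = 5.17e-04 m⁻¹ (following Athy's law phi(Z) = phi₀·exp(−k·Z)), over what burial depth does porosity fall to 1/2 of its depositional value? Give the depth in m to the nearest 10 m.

1340 m

Working in km (1 km = 1000 m; k in km⁻¹ = k in m⁻¹ × 1000):
phi/phi₀ = 1/2 ⇒ exp(−k·Z) = 1/2 ⇒ Z = ln(2) / k
Z = 0.6931 / 0.517 = 1.341 km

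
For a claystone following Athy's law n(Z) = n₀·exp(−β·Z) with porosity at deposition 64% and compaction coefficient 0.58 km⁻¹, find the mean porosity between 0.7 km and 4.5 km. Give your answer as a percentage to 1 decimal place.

17.2%

⟨n⟩ = (1/(Z₂−Z₁)) ∫ n₀ e^(−βZ) dZ = n₀·(e^(−β·Z₁) − e^(−β·Z₂)) / (β·(Z₂−Z₁))
e^(−0.58×0.7) = 0.6663; e^(−0.58×4.5) = 0.0735
⟨n⟩ = 0.64 × (0.6663 − 0.0735) / (0.58 × 3.8) = 0.64 × 0.2690 = 0.1721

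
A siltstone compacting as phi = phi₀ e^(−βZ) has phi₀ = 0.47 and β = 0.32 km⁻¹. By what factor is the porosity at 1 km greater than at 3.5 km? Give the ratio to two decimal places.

2.23

phi(Z₁)/phi(Z₂) = e^(−β·Z₁)/e^(−β·Z₂) = e^{β(Z₂−Z₁)}
= exp(0.32 × 2.5) = exp(0.8) = 2.2255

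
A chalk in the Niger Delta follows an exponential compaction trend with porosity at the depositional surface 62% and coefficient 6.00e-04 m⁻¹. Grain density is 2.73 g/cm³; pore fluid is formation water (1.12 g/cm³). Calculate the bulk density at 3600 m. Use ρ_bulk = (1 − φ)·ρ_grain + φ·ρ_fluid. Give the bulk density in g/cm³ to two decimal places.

2.61 g/cm³

Working in km (1 km = 1000 m; c in km⁻¹ = c in m⁻¹ × 1000):
Porosity at depth: n = 0.62·exp(−0.6×3.6) = 0.62×0.1153 = 0.0715
Bulk density: ρ_b = (1−n)ρ_g + n·ρ_f = 0.9285×2.73 + 0.0715×1.12
       = 2.535 + 0.080 = 2.615 g/cm³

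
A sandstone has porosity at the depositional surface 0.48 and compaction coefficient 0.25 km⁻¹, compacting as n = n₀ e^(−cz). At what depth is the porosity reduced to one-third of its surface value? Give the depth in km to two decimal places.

n/n₀ = 1/3 ⇒ exp(−c·z) = 1/3 ⇒ z = ln(3) / c
z = 1.0986 / 0.25 = 4.394 km

4.39 km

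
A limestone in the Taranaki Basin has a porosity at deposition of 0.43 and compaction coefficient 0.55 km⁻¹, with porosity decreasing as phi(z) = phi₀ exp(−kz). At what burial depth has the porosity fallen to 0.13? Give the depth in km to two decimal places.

Invert Athy's law: z = ln(phi₀/phi) / k
z = ln(0.43/0.13) / 0.55 = ln(3.308) / 0.55 = 1.1963 / 0.55 = 2.175 km

2.18 km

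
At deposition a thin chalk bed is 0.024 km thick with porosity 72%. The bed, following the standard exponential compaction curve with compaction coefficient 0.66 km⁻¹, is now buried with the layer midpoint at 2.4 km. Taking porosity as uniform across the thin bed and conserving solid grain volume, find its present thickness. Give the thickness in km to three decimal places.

0.008 km

Porosity at 2.4 km: φ = 0.72·exp(−0.66×2.4) = 0.1477
Solid-volume conservation: h(1−φ) = h₀(1−φ₀) ⇒ h = h₀·(1−φ₀)/(1−φ)
h = 0.024 × (1 − 0.72)/(1 − 0.1477) = 0.024 × 0.3285 = 0.0079 km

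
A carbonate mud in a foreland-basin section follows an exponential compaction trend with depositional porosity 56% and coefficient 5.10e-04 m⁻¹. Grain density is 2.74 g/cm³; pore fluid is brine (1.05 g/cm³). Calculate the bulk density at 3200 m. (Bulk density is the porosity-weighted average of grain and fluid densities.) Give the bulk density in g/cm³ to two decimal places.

2.55 g/cm³

Working in km (1 km = 1000 m; c in km⁻¹ = c in m⁻¹ × 1000):
Porosity at depth: φ = 0.56·exp(−0.51×3.2) = 0.56×0.1955 = 0.1095
Bulk density: ρ_b = (1−φ)ρ_g + φ·ρ_f = 0.8905×2.74 + 0.1095×1.05
       = 2.440 + 0.115 = 2.555 g/cm³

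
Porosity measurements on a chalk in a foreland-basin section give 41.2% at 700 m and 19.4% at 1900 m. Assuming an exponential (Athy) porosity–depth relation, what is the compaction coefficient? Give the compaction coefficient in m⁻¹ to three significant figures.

Working in km (1 km = 1000 m; β in km⁻¹ = β in m⁻¹ × 1000):
Athy: φ(z) = φ₀ e^(−βz) ⇒ φ₁/φ₂ = e^{β(z₂−z₁)} ⇒ β = ln(φ₁/φ₂)/(z₂−z₁)
β = ln(0.412/0.194) / (1.9 − 0.7) = ln(2.124) / 1.2 = 0.7532 / 1.2 = 0.6276 km⁻¹

0.000628 m⁻¹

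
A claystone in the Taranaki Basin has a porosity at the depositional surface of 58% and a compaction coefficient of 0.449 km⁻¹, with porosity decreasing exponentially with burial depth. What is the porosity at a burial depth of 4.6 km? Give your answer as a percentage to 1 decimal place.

n = n₀·exp(−k·Z) = 0.58 × exp(−0.449 × 4.6) = 0.58 × exp(−2.065)
  = 0.58 × 0.1268 = 0.0735

7.4%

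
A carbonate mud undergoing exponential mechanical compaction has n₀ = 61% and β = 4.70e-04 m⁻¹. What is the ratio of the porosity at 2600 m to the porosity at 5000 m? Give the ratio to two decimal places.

3.09

Working in km (1 km = 1000 m; β in km⁻¹ = β in m⁻¹ × 1000):
n(z₁)/n(z₂) = e^(−β·z₁)/e^(−β·z₂) = e^{β(z₂−z₁)}
= exp(0.47 × 2.4) = exp(1.128) = 3.0895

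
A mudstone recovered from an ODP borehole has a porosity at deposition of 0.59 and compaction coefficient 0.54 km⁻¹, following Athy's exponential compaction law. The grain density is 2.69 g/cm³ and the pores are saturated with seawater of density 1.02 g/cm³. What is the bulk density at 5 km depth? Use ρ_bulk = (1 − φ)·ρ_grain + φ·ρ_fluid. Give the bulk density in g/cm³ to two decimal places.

Porosity at depth: φ = 0.59·exp(−0.54×5) = 0.59×0.0672 = 0.0397
Bulk density: ρ_b = (1−φ)ρ_g + φ·ρ_f = 0.9603×2.69 + 0.0397×1.02
       = 2.583 + 0.040 = 2.624 g/cm³

2.62 g/cm³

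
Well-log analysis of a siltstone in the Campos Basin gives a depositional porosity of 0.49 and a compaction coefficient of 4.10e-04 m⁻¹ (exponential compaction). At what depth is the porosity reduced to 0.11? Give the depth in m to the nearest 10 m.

3640 m

Working in km (1 km = 1000 m; β in km⁻¹ = β in m⁻¹ × 1000):
Invert Athy's law: Z = ln(phi₀/phi) / β
Z = ln(0.49/0.11) / 0.41 = ln(4.455) / 0.41 = 1.4939 / 0.41 = 3.644 km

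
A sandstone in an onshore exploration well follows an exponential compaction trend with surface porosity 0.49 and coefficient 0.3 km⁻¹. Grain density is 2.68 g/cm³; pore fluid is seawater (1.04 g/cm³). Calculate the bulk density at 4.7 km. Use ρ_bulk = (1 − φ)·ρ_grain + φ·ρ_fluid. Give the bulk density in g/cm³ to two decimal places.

2.48 g/cm³

Porosity at depth: phi = 0.49·exp(−0.3×4.7) = 0.49×0.2441 = 0.1196
Bulk density: ρ_b = (1−phi)ρ_g + phi·ρ_f = 0.8804×2.68 + 0.1196×1.04
       = 2.359 + 0.124 = 2.484 g/cm³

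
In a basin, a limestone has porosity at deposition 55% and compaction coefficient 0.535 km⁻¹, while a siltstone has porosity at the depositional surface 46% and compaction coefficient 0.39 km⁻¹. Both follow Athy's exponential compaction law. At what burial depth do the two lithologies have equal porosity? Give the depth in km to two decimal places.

1.23 km

Set n₀ₐ e^(−βₐZ) = n₀ᵦ e^(−βᵦZ) ⇒ ln(n₀ₐ/n₀ᵦ) = (βₐ − βᵦ)·Z
Z = ln(0.55/0.46) / (0.535 − 0.39) = 0.1787 / 0.145 = 1.232 km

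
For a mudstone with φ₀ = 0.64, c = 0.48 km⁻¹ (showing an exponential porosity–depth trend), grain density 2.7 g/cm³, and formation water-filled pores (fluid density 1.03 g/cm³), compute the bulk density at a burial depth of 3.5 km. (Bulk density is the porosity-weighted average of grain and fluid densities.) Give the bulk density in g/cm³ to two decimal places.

Porosity at depth: φ = 0.64·exp(−0.48×3.5) = 0.64×0.1864 = 0.1193
Bulk density: ρ_b = (1−φ)ρ_g + φ·ρ_f = 0.8807×2.7 + 0.1193×1.03
       = 2.378 + 0.123 = 2.501 g/cm³

2.50 g/cm³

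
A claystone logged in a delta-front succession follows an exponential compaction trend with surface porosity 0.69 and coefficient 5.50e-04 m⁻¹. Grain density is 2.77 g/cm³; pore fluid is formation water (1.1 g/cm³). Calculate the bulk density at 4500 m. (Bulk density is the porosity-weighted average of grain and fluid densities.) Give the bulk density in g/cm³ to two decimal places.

Working in km (1 km = 1000 m; k in km⁻¹ = k in m⁻¹ × 1000):
Porosity at depth: n = 0.69·exp(−0.55×4.5) = 0.69×0.0842 = 0.0581
Bulk density: ρ_b = (1−n)ρ_g + n·ρ_f = 0.9419×2.77 + 0.0581×1.1
       = 2.609 + 0.064 = 2.673 g/cm³

2.67 g/cm³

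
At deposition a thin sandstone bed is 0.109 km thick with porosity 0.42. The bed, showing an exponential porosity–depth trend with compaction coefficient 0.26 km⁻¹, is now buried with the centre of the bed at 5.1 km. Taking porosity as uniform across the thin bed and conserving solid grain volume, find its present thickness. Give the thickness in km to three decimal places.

0.071 km

Porosity at 5.1 km: n = 0.42·exp(−0.26×5.1) = 0.1115
Solid-volume conservation: h(1−n) = h₀(1−n₀) ⇒ h = h₀·(1−n₀)/(1−n)
h = 0.109 × (1 − 0.42)/(1 − 0.1115) = 0.109 × 0.6528 = 0.0712 km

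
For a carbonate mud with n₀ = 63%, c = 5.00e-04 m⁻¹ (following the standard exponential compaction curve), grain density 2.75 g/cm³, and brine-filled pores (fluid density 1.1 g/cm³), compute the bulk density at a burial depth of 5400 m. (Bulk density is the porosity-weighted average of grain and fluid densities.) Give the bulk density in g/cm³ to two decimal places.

Working in km (1 km = 1000 m; c in km⁻¹ = c in m⁻¹ × 1000):
Porosity at depth: n = 0.63·exp(−0.5×5.4) = 0.63×0.0672 = 0.0423
Bulk density: ρ_b = (1−n)ρ_g + n·ρ_f = 0.9577×2.75 + 0.0423×1.1
       = 2.634 + 0.047 = 2.680 g/cm³

2.68 g/cm³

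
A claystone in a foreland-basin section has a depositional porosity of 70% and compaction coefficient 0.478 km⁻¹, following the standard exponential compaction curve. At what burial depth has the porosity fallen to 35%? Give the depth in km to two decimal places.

1.45 km

Invert Athy's law: Z = ln(phi₀/phi) / β
Z = ln(0.7/0.35) / 0.478 = ln(2) / 0.478 = 0.6931 / 0.478 = 1.450 km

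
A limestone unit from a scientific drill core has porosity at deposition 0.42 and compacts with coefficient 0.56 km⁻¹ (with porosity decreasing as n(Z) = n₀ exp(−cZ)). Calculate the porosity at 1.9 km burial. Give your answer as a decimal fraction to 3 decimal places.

n = n₀·exp(−c·Z) = 0.42 × exp(−0.56 × 1.9) = 0.42 × exp(−1.064)
  = 0.42 × 0.3451 = 0.1449

0.145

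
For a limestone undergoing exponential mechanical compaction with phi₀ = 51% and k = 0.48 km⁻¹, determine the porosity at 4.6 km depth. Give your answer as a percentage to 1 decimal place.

5.6%

phi = phi₀·exp(−k·Z) = 0.51 × exp(−0.48 × 4.6) = 0.51 × exp(−2.208)
  = 0.51 × 0.1099 = 0.0561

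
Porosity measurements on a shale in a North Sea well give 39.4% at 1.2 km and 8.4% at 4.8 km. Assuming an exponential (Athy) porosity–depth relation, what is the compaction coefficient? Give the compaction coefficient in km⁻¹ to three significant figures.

Athy: n(z) = n₀ e^(−βz) ⇒ n₁/n₂ = e^{β(z₂−z₁)} ⇒ β = ln(n₁/n₂)/(z₂−z₁)
β = ln(0.394/0.084) / (4.8 − 1.2) = ln(4.69) / 3.6 = 1.5455 / 3.6 = 0.4293 km⁻¹

0.429 km⁻¹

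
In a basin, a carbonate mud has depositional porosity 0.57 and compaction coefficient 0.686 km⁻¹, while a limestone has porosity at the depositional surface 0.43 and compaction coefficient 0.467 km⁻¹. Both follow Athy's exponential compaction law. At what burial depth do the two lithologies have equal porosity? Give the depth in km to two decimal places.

Set phi₀ₐ e^(−βₐd) = phi₀ᵦ e^(−βᵦd) ⇒ ln(phi₀ₐ/phi₀ᵦ) = (βₐ − βᵦ)·d
d = ln(0.57/0.43) / (0.686 − 0.467) = 0.2819 / 0.219 = 1.287 km

1.29 km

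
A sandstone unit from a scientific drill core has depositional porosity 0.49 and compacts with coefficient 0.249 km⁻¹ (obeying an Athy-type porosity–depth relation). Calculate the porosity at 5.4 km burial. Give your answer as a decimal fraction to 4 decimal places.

phi = phi₀·exp(−β·Z) = 0.49 × exp(−0.249 × 5.4) = 0.49 × exp(−1.345)
  = 0.49 × 0.2606 = 0.1277

0.1277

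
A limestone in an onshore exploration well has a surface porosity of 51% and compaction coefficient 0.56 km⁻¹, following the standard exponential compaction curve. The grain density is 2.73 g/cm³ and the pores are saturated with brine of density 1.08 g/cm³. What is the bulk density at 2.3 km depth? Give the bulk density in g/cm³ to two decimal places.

2.50 g/cm³

Porosity at depth: φ = 0.51·exp(−0.56×2.3) = 0.51×0.2758 = 0.1407
Bulk density: ρ_b = (1−φ)ρ_g + φ·ρ_f = 0.8593×2.73 + 0.1407×1.08
       = 2.346 + 0.152 = 2.498 g/cm³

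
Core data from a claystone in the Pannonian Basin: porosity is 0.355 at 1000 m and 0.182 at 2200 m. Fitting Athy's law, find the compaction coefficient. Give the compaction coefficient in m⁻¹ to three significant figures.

Working in km (1 km = 1000 m; k in km⁻¹ = k in m⁻¹ × 1000):
Athy: n(Z) = n₀ e^(−kZ) ⇒ n₁/n₂ = e^{k(Z₂−Z₁)} ⇒ k = ln(n₁/n₂)/(Z₂−Z₁)
k = ln(0.355/0.182) / (2.2 − 1) = ln(1.951) / 1.2 = 0.6681 / 1.2 = 0.5568 km⁻¹

0.000557 m⁻¹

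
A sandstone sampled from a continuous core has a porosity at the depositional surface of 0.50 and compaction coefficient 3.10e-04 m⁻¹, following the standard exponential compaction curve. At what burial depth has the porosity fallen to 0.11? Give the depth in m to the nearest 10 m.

Working in km (1 km = 1000 m; c in km⁻¹ = c in m⁻¹ × 1000):
Invert Athy's law: z = ln(φ₀/φ) / c
z = ln(0.5/0.11) / 0.31 = ln(4.545) / 0.31 = 1.5141 / 0.31 = 4.884 km

4880 m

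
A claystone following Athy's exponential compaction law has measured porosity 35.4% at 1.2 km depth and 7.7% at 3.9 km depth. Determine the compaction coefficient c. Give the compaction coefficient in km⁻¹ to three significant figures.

0.565 km⁻¹

Athy: phi(z) = phi₀ e^(−cz) ⇒ phi₁/phi₂ = e^{c(z₂−z₁)} ⇒ c = ln(phi₁/phi₂)/(z₂−z₁)
c = ln(0.354/0.077) / (3.9 − 1.2) = ln(4.597) / 2.7 = 1.5255 / 2.7 = 0.565 km⁻¹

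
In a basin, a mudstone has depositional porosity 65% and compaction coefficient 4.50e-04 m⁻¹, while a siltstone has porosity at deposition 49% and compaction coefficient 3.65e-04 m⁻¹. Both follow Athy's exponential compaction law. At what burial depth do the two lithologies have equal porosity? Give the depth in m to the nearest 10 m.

3320 m

Working in km (1 km = 1000 m; c in km⁻¹ = c in m⁻¹ × 1000):
Set n₀ₐ e^(−cₐZ) = n₀ᵦ e^(−cᵦZ) ⇒ ln(n₀ₐ/n₀ᵦ) = (cₐ − cᵦ)·Z
Z = ln(0.65/0.49) / (0.45 − 0.365) = 0.2826 / 0.085 = 3.324 km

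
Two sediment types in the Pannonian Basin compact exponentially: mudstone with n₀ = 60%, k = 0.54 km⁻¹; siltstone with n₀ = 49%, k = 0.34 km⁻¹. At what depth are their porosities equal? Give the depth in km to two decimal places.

Set n₀ₐ e^(−kₐz) = n₀ᵦ e^(−kᵦz) ⇒ ln(n₀ₐ/n₀ᵦ) = (kₐ − kᵦ)·z
z = ln(0.6/0.49) / (0.54 − 0.34) = 0.2025 / 0.2 = 1.013 km

1.01 km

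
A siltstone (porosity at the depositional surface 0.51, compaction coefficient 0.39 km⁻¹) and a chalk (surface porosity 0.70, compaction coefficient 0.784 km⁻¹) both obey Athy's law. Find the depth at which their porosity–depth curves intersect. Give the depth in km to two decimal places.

Set phi₀ₐ e^(−kₐz) = phi₀ᵦ e^(−kᵦz) ⇒ ln(phi₀ₐ/phi₀ᵦ) = (kₐ − kᵦ)·z
z = ln(0.51/0.7) / (0.39 − 0.784) = -0.3167 / -0.394 = 0.804 km

0.80 km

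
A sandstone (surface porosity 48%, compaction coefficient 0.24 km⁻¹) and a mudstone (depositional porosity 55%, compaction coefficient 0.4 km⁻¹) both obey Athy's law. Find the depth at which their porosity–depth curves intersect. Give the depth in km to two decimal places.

0.85 km

Set n₀ₐ e^(−kₐd) = n₀ᵦ e^(−kᵦd) ⇒ ln(n₀ₐ/n₀ᵦ) = (kₐ − kᵦ)·d
d = ln(0.48/0.55) / (0.24 − 0.4) = -0.1361 / -0.16 = 0.851 km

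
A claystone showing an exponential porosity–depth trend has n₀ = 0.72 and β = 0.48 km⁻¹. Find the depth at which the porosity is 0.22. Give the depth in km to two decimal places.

2.47 km

Invert Athy's law: z = ln(n₀/n) / β
z = ln(0.72/0.22) / 0.48 = ln(3.273) / 0.48 = 1.1856 / 0.48 = 2.470 km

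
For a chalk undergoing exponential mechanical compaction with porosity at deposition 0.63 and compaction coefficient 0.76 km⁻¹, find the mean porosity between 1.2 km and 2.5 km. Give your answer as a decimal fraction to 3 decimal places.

0.161

⟨n⟩ = (1/(z₂−z₁)) ∫ n₀ e^(−kz) dz = n₀·(e^(−k·z₁) − e^(−k·z₂)) / (k·(z₂−z₁))
e^(−0.76×1.2) = 0.4017; e^(−0.76×2.5) = 0.1496
⟨n⟩ = 0.63 × (0.4017 − 0.1496) / (0.76 × 1.3) = 0.63 × 0.2552 = 0.1608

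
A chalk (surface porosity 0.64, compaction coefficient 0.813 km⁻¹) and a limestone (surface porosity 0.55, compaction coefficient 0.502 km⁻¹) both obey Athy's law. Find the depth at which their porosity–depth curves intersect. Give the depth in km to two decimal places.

Set φ₀ₐ e^(−cₐd) = φ₀ᵦ e^(−cᵦd) ⇒ ln(φ₀ₐ/φ₀ᵦ) = (cₐ − cᵦ)·d
d = ln(0.64/0.55) / (0.813 − 0.502) = 0.1515 / 0.311 = 0.487 km

0.49 km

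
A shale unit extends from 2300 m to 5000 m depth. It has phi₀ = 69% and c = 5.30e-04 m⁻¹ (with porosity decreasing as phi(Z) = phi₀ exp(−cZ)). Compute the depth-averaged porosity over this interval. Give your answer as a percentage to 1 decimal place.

Working in km (1 km = 1000 m; c in km⁻¹ = c in m⁻¹ × 1000):
⟨phi⟩ = (1/(Z₂−Z₁)) ∫ phi₀ e^(−cZ) dZ = phi₀·(e^(−c·Z₁) − e^(−c·Z₂)) / (c·(Z₂−Z₁))
e^(−0.53×2.3) = 0.2955; e^(−0.53×5) = 0.0707
⟨phi⟩ = 0.69 × (0.2955 − 0.0707) / (0.53 × 2.7) = 0.69 × 0.1571 = 0.1084

10.8%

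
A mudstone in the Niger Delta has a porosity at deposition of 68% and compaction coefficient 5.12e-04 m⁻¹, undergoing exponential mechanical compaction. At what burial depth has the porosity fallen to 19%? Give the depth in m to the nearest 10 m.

2490 m

Working in km (1 km = 1000 m; β in km⁻¹ = β in m⁻¹ × 1000):
Invert Athy's law: z = ln(n₀/n) / β
z = ln(0.68/0.19) / 0.512 = ln(3.579) / 0.512 = 1.2751 / 0.512 = 2.490 km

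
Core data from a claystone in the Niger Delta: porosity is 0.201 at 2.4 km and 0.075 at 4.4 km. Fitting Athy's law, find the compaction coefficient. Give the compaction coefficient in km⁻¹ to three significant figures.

Athy: n(z) = n₀ e^(−cz) ⇒ n₁/n₂ = e^{c(z₂−z₁)} ⇒ c = ln(n₁/n₂)/(z₂−z₁)
c = ln(0.201/0.075) / (4.4 − 2.4) = ln(2.68) / 2 = 0.9858 / 2 = 0.4929 km⁻¹

0.493 km⁻¹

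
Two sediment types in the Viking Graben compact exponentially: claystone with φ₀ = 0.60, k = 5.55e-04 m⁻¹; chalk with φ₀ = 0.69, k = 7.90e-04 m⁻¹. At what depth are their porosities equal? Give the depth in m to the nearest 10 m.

590 m

Working in km (1 km = 1000 m; k in km⁻¹ = k in m⁻¹ × 1000):
Set φ₀ₐ e^(−kₐz) = φ₀ᵦ e^(−kᵦz) ⇒ ln(φ₀ₐ/φ₀ᵦ) = (kₐ − kᵦ)·z
z = ln(0.6/0.69) / (0.555 − 0.79) = -0.1398 / -0.235 = 0.595 km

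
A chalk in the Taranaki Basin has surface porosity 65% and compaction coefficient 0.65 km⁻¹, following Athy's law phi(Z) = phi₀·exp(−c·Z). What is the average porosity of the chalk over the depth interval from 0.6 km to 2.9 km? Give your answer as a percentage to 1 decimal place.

22.8%

⟨phi⟩ = (1/(Z₂−Z₁)) ∫ phi₀ e^(−cZ) dZ = phi₀·(e^(−c·Z₁) − e^(−c·Z₂)) / (c·(Z₂−Z₁))
e^(−0.65×0.6) = 0.6771; e^(−0.65×2.9) = 0.1518
⟨phi⟩ = 0.65 × (0.6771 − 0.1518) / (0.65 × 2.3) = 0.65 × 0.3513 = 0.2284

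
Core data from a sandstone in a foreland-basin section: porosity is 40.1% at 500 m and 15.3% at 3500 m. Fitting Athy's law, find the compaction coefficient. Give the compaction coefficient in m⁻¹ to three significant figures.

0.000321 m⁻¹

Working in km (1 km = 1000 m; β in km⁻¹ = β in m⁻¹ × 1000):
Athy: φ(Z) = φ₀ e^(−βZ) ⇒ φ₁/φ₂ = e^{β(Z₂−Z₁)} ⇒ β = ln(φ₁/φ₂)/(Z₂−Z₁)
β = ln(0.401/0.153) / (3.5 − 0.5) = ln(2.621) / 3 = 0.9635 / 3 = 0.3212 km⁻¹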